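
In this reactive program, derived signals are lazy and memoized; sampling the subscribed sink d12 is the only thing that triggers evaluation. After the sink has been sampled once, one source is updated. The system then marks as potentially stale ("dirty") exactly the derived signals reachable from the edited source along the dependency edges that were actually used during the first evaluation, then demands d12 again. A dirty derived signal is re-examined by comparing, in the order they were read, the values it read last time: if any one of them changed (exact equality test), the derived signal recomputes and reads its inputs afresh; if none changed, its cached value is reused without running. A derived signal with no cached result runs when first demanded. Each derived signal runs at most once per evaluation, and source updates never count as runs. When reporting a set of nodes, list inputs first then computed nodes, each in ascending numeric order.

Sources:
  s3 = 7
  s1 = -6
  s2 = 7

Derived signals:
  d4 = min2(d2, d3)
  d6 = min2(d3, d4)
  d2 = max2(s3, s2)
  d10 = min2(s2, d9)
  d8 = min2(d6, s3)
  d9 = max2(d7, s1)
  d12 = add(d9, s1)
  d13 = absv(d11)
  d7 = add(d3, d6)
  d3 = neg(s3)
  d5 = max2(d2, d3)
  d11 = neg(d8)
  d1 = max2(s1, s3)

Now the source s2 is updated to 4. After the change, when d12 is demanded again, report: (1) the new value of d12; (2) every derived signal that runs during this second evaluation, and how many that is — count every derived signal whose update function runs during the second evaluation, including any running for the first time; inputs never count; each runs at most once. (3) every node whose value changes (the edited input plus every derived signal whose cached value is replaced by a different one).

Demanding d12 again yields -12.
1 derived signals run: d2.
The nodes whose values change: s2.
Note the absorption at d2: it re-runs yet its value is the same, leaving the output's value untouched.

First demand of the output computes:
  d2 = max2(7, 7) = 7
  d3 = neg(7) = -7
  d4 = min2(7, -7) = -7
  d6 = min2(-7, -7) = -7
  d7 = add(-7, -7) = -14
  d9 = max2(-14, -6) = -6
  d12 = add(-6, -6) = -12

After the edit, cleaning proceeds:
  d2: a read changed (s2 7->4) — executes, giving 7 — identical to its old value.
  d4: dirty, but its reads are unchanged (d2 unchanged, d3 unchanged); cached -7 stands.
  d6: dirty, but its reads are unchanged (d3 unchanged, d4 unchanged); cached -7 stands.
  d7: dirty, but its reads are unchanged (d3 unchanged, d6 unchanged); cached -14 stands.
  d9: dirty, but its reads are unchanged (d7 unchanged, s1 unchanged); cached -6 stands.
  d12: dirty, but its reads are unchanged (d9 unchanged, s1 unchanged); cached -12 stands.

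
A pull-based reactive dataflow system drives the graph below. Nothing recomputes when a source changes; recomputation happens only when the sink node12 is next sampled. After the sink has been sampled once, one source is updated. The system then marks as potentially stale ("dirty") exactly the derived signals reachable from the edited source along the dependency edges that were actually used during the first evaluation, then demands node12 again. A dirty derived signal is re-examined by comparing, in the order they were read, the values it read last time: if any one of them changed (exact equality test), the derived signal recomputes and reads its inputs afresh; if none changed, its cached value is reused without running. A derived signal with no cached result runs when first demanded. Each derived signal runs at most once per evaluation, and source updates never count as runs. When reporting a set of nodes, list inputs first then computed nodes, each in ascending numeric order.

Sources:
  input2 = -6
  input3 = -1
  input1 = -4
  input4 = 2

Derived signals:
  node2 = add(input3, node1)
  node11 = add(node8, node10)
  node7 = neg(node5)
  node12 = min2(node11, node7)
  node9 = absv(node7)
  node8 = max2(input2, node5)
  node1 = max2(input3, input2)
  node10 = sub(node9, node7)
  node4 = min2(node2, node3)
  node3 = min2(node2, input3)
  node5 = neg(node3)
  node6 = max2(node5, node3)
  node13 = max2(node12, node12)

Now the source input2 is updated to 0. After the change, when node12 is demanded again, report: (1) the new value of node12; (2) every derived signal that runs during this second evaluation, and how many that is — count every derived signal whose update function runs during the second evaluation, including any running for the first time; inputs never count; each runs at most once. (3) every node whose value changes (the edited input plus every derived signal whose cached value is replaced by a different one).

New value of node12: -1.
Derived signals that run: node1, node2, node3, node5, node7, node8, node9, node10, node11, node12 — 10 in total.
Values that change: input2, node1, node2, node3, node5, node7, node8, node9, node10, node11, node12.

First evaluation (everything demanded from the output):
  node1 = max2(-1, -6) = -1
  node2 = add(-1, -1) = -2
  node3 = min2(-2, -1) = -2
  node5 = neg(-2) = 2
  node7 = neg(2) = -2
  node8 = max2(-6, 2) = 2
  node9 = absv(-2) = 2
  node10 = sub(2, -2) = 4
  node11 = add(2, 4) = 6
  node12 = min2(6, -2) = -2

Propagation after the edit:
  node1: runs — input2 -6->0; result 0.
  node2: runs — node1 -1->0; result -1.
  node3: runs — node2 -2->-1; result -1.
  node5: runs — node3 -2->-1; result 1.
  node7: runs — node5 2->1; result -1.
  node8: runs — input2 -6->0; node5 2->1; result 1.
  node9: runs — node7 -2->-1; result 1.
  node10: runs — node9 2->1; node7 -2->-1; result 2.
  node11: runs — node8 2->1; node10 4->2; result 3.
  node12: runs — node11 6->3; node7 -2->-1; result -1.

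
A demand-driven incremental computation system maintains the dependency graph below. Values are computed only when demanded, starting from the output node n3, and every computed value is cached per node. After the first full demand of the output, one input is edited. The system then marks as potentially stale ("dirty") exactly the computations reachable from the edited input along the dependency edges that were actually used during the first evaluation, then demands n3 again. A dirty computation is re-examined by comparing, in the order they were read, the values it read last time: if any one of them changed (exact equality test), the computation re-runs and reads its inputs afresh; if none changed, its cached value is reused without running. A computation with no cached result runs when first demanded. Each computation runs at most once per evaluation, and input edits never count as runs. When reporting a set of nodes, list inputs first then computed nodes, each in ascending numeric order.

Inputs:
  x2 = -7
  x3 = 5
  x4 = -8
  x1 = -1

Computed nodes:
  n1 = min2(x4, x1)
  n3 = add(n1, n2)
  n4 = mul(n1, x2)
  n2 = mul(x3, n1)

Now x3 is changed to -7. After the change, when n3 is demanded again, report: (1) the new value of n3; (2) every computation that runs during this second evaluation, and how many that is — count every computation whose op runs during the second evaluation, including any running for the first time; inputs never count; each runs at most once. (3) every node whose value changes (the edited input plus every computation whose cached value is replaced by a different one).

New value of n3: 48.
Computations that run: n2, n3 — 2 in total.
Values that change: x3, n2, n3.

First evaluation (everything demanded from the output):
  n1 = min2(-8, -1) = -8
  n2 = mul(5, -8) = -40
  n3 = add(-8, -40) = -48

Propagation after the edit:
  n2: runs — x3 5->-7; result 56.
  n3: runs — n2 -40->56; result 48.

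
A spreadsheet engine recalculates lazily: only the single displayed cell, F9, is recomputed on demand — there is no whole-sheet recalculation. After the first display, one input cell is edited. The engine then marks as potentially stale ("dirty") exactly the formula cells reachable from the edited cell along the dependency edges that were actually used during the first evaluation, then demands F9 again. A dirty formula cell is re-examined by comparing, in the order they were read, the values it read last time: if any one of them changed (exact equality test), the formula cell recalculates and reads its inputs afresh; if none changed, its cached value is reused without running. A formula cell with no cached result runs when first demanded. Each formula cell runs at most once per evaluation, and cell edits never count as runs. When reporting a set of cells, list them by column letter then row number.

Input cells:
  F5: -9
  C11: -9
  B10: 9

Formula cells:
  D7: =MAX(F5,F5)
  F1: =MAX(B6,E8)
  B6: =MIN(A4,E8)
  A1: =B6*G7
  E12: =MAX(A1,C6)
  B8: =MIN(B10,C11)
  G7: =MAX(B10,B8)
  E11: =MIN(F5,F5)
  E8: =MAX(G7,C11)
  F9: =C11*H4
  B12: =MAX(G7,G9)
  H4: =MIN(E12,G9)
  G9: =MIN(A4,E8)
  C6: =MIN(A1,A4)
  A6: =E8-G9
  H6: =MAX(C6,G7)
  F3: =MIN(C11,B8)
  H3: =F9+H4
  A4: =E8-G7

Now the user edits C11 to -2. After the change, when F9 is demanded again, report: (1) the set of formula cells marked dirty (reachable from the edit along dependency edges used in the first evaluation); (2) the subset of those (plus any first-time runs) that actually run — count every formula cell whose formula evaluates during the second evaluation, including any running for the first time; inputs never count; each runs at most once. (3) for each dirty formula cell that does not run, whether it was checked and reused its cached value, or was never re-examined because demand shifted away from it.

First evaluation (everything demanded from the output):
  B8 = MIN(9, -9) = -9
  G7 = MAX(9, -9) = 9
  E8 = MAX(9, -9) = 9
  A4 = 9 - 9 = 0
  B6 = MIN(0, 9) = 0
  A1 = 0 * 9 = 0
  C6 = MIN(0, 0) = 0
  E12 = MAX(0, 0) = 0
  G9 = MIN(0, 9) = 0
  H4 = MIN(0, 0) = 0
  F9 = -9 * 0 = 0

Propagation after the edit:
  B8: runs — C11 -9->-2; result -2.
  G7: runs — B8 -9->-2; result 9 (same value as before).
  E8: runs — C11 -9->-2; result 9 (same value as before).
  A4: checked — values it read are unchanged (E8 unchanged, G7 unchanged); reused cached 0 without running.
  B6: checked — values it read are unchanged (A4 unchanged, E8 unchanged); reused cached 0 without running.
  A1: checked — values it read are unchanged (B6 unchanged, G7 unchanged); reused cached 0 without running.
  C6: checked — values it read are unchanged (A1 unchanged, A4 unchanged); reused cached 0 without running.
  E12: checked — values it read are unchanged (A1 unchanged, C6 unchanged); reused cached 0 without running.
  G9: checked — values it read are unchanged (A4 unchanged, E8 unchanged); reused cached 0 without running.
  H4: checked — values it read are unchanged (E12 unchanged, G9 unchanged); reused cached 0 without running.
  F9: runs — C11 -9->-2; result 0 (same value as before).

Key observation: the cutoff stops propagation at A4 — its inputs' values are unchanged, so it reuses its cache.

Marked dirty: A1, A4, B6, B8, C6, E8, E12, F9, G7, G9, H4.
Formula cells that run: B8, E8, F9, G7 — 4 in total.
Checked but reused from cache: A1, A4, B6, C6, E12, G9, H4.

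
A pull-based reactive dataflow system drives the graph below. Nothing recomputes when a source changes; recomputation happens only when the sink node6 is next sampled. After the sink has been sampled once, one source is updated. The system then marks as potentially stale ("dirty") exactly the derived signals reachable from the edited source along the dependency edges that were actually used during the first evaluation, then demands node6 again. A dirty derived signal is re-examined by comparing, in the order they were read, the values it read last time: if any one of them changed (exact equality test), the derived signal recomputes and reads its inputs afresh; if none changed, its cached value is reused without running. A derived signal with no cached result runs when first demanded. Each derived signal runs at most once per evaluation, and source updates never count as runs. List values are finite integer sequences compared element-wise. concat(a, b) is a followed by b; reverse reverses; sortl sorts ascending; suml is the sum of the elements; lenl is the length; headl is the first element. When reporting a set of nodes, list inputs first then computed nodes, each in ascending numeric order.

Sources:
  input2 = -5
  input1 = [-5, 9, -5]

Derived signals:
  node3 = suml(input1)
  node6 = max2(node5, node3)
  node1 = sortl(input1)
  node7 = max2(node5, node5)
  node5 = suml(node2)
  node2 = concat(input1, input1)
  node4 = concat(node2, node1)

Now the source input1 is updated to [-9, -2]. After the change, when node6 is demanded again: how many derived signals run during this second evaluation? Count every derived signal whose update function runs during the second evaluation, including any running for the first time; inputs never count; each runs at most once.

First evaluation (everything demanded from the output):
  node2 = concat([-5, 9, -5], [-5, 9, -5]) = [-5, 9, -5, -5, 9, -5]
  node3 = suml([-5, 9, -5]) = -1
  node5 = suml([-5, 9, -5, -5, 9, -5]) = -2
  node6 = max2(-2, -1) = -1

Propagation after the edit:
  node2: runs — input1 [-5, 9, -5]->[-9, -2]; input1 [-5, 9, -5]->[-9, -2]; result [-9, -2, -9, -2].
  node3: runs — input1 [-5, 9, -5]->[-9, -2]; result -11.
  node5: runs — node2 [-5, 9, -5, -5, 9, -5]->[-9, -2, -9, -2]; result -22.
  node6: runs — node5 -2->-22; node3 -1->-11; result -11.

Derived signals that run: node2, node3, node5, node6 — 4 in total.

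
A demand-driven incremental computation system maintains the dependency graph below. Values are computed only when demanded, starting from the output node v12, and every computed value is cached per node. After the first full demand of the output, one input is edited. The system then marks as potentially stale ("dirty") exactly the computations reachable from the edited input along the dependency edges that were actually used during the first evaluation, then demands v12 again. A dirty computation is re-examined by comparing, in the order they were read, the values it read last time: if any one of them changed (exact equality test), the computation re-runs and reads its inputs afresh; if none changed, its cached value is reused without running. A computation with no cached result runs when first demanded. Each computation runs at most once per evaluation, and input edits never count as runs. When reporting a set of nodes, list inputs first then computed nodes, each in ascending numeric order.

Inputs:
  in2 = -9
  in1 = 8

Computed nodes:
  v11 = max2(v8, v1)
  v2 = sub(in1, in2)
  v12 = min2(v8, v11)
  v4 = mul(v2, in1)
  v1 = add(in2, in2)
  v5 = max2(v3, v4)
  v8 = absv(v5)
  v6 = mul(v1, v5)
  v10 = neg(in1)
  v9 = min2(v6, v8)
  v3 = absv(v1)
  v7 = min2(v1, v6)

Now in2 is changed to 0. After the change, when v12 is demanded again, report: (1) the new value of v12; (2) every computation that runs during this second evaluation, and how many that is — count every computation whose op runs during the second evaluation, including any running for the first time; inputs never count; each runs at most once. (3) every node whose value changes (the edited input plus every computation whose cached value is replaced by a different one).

First evaluation (everything demanded from the output):
  v1 = add(-9, -9) = -18
  v2 = sub(8, -9) = 17
  v3 = absv(-18) = 18
  v4 = mul(17, 8) = 136
  v5 = max2(18, 136) = 136
  v8 = absv(136) = 136
  v11 = max2(136, -18) = 136
  v12 = min2(136, 136) = 136

Propagation after the edit:
  v1: runs — in2 -9->0; in2 -9->0; result 0.
  v2: runs — in2 -9->0; result 8.
  v3: runs — v1 -18->0; result 0.
  v4: runs — v2 17->8; result 64.
  v5: runs — v3 18->0; v4 136->64; result 64.
  v8: runs — v5 136->64; result 64.
  v11: runs — v8 136->64; v1 -18->0; result 64.
  v12: runs — v8 136->64; v11 136->64; result 64.

New value of v12: 64.
Computations that run: v1, v2, v3, v4, v5, v8, v11, v12 — 8 in total.
Values that change: in2, v1, v2, v3, v4, v5, v8, v11, v12.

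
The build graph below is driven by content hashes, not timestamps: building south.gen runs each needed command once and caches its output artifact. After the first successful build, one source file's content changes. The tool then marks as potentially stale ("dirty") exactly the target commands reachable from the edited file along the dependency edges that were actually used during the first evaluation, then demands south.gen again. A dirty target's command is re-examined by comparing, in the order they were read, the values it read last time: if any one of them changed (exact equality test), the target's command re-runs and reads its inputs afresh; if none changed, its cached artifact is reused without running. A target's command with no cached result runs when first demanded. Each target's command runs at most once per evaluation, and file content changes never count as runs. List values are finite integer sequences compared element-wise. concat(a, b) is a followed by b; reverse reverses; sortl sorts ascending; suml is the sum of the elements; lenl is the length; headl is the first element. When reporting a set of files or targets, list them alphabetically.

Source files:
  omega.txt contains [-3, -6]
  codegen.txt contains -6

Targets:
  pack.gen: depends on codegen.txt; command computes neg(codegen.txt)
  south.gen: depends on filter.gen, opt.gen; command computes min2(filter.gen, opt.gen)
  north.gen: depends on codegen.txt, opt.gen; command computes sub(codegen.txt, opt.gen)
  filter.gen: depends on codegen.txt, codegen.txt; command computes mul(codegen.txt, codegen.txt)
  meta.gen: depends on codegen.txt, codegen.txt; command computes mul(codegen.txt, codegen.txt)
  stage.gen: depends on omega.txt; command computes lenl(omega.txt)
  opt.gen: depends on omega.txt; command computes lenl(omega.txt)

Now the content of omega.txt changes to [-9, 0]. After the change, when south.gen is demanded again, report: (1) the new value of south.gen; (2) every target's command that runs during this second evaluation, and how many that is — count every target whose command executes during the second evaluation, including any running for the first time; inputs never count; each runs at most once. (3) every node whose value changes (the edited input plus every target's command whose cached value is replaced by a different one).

Initial pass — values computed on the first demand:
  filter.gen = mul(-6, -6) = 36
  opt.gen = lenl([-3, -6]) = 2
  south.gen = min2(36, 2) = 2

Second demand — change propagation:
  opt.gen: re-runs because omega.txt [-3, -6]->[-9, 0]; new result 2 (unchanged).
  south.gen: re-examined; everything it read last time is the same (filter.gen unchanged, opt.gen unchanged) — cache 2 kept, no run.

The important point: opt.gen recomputes to an identical value, and the output ends up unchanged.

south.gen now evaluates to 2.
Run set: opt.gen (1 run).
Changed values: omega.txt.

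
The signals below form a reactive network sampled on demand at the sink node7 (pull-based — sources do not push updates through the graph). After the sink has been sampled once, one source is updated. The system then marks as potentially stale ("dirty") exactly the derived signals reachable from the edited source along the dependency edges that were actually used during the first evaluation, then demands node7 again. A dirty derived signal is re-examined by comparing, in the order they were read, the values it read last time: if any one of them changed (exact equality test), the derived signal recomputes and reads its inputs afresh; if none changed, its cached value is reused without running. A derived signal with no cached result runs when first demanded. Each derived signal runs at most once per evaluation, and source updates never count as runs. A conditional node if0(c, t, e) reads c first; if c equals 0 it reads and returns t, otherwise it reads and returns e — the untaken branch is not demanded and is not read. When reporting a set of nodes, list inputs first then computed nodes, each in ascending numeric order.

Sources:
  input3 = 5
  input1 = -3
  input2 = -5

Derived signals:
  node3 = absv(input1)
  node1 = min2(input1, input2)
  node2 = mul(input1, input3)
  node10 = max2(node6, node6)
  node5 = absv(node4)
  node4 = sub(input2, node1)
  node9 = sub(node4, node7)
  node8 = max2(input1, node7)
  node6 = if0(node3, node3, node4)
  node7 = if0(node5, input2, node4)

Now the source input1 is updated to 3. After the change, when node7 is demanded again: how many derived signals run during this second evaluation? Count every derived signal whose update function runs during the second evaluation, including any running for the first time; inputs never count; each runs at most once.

Run set: node1 (1 run).
The important point: node1 recomputes to an identical value, and the output ends up unchanged.

Initial pass — values computed on the first demand:
  node1 = min2(-3, -5) = -5
  node4 = sub(-5, -5) = 0
  node5 = absv(0) = 0
  node7 = if0(node5=0 -> then branch input2) = -5

Second demand — change propagation:
  node1: re-runs because input1 -3->3; new result -5 (unchanged).
  node4: re-examined; everything it read last time is the same (input2 unchanged, node1 unchanged) — cache 0 kept, no run.
  node5: re-examined; everything it read last time is the same (node4 unchanged) — cache 0 kept, no run.
  node7: re-examined; everything it read last time is the same (node5 unchanged, input2 unchanged) — cache -5 kept, no run.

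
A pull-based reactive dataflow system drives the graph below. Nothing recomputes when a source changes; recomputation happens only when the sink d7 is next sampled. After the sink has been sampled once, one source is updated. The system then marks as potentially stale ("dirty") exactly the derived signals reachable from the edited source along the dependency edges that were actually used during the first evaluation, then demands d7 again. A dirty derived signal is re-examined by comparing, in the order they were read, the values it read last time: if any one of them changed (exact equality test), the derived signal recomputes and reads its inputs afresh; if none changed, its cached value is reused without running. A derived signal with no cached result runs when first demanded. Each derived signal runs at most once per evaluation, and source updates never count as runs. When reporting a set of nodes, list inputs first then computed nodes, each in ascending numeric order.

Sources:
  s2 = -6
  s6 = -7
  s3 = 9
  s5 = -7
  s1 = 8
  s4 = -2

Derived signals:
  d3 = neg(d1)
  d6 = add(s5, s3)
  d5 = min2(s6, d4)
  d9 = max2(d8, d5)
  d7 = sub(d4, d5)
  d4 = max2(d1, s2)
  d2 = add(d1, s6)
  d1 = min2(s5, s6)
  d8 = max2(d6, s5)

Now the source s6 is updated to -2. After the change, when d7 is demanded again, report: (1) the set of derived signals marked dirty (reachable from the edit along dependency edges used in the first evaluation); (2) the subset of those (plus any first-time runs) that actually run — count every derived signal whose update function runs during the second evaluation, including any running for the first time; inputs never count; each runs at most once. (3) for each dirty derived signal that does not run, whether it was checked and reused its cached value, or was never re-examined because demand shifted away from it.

Marked dirty: d1, d4, d5, d7.
Derived signals that run: d1, d5, d7 — 3 in total.
Checked but reused from cache: d4.
Key observation: the cutoff stops propagation at d4 — its inputs' values are unchanged, so it reuses its cache.

First evaluation (everything demanded from the output):
  d1 = min2(-7, -7) = -7
  d4 = max2(-7, -6) = -6
  d5 = min2(-7, -6) = -7
  d7 = sub(-6, -7) = 1

Propagation after the edit:
  d1: runs — s6 -7->-2; result -7 (same value as before).
  d4: checked — values it read are unchanged (d1 unchanged, s2 unchanged); reused cached -6 without running.
  d5: runs — s6 -7->-2; result -6.
  d7: runs — d5 -7->-6; result 0.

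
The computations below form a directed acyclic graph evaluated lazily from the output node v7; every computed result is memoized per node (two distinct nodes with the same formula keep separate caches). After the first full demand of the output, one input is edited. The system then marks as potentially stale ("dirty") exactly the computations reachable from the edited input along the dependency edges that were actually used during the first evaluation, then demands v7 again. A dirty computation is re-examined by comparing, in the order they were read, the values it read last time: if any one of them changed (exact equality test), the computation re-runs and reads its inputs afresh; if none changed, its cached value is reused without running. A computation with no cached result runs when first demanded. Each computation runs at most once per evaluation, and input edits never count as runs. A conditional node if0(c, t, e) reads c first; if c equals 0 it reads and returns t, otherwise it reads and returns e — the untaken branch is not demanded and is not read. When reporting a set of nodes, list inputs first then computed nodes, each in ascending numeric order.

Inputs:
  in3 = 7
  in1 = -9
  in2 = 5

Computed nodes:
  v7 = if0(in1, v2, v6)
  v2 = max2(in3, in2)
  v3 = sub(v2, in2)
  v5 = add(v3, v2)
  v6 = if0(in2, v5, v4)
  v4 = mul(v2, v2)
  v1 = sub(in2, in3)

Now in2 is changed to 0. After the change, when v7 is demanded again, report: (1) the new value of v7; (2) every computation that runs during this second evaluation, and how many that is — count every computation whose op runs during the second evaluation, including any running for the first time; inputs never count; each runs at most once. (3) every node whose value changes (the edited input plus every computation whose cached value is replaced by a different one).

First demand of the output computes:
  v2 = max2(7, 5) = 7
  v4 = mul(7, 7) = 49
  v6 = if0(in2=5 -> else branch v4) = 49
  v7 = if0(in1=-9 -> else branch v6) = 49

After the edit, cleaning proceeds:
  v2: a read changed (in2 5->0) — executes, giving 7 — identical to its old value.
  v3: had never run; runs now, result 7.
  v4: stays stale; no demand reaches it after the flip.
  v5: had never run; runs now, result 14.
  v6: a read changed (in2 5->0) — executes, giving 14.
  v7: a read changed (v6 49->14) — executes, giving 14.

Note the branch switch — demand abandons v4, which is never re-examined.

Demanding v7 again yields 14.
5 computations run: v2, v3, v5, v6, v7.
The nodes whose values change: in2, v6, v7.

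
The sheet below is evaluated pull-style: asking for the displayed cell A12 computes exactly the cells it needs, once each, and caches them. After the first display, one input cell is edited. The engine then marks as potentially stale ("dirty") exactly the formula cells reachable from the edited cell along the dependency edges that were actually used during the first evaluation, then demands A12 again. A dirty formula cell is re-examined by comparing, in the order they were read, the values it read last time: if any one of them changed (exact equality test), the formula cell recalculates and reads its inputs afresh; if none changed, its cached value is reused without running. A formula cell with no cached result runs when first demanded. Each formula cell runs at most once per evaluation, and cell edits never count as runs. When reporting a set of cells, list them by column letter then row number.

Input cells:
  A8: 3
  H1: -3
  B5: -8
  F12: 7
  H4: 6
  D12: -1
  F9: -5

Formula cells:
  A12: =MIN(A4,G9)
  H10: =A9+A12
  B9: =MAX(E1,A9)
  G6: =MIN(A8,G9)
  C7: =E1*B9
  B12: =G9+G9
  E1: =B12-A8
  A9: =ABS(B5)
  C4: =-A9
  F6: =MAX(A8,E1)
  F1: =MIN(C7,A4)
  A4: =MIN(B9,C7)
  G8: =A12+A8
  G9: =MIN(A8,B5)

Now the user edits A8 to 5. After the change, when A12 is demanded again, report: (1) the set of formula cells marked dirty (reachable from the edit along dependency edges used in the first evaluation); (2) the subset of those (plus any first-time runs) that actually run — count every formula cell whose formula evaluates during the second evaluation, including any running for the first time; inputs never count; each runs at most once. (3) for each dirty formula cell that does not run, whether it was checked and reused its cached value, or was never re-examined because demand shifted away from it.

First demand of the output computes:
  A9 = ABS(-8) = 8
  G9 = MIN(3, -8) = -8
  B12 = -8 + -8 = -16
  E1 = -16 - 3 = -19
  B9 = MAX(-19, 8) = 8
  C7 = -19 * 8 = -152
  A4 = MIN(8, -152) = -152
  A12 = MIN(-152, -8) = -152

After the edit, cleaning proceeds:
  G9: a read changed (A8 3->5) — executes, giving -8 — identical to its old value.
  B12: dirty, but its reads are unchanged (G9 unchanged, G9 unchanged); cached -16 stands.
  E1: a read changed (A8 3->5) — executes, giving -21.
  B9: a read changed (E1 -19->-21) — executes, giving 8 — identical to its old value.
  C7: a read changed (E1 -19->-21) — executes, giving -168.
  A4: a read changed (C7 -152->-168) — executes, giving -168.
  A12: a read changed (A4 -152->-168) — executes, giving -168.

Note where the cutoff bites: B12 is checked, finds nothing changed, and keeps its cache.

The edit dirties: A4, A12, B9, B12, C7, E1, G9.
6 formula cells run: A4, A12, B9, C7, E1, G9.
Cache hits after checking: B12.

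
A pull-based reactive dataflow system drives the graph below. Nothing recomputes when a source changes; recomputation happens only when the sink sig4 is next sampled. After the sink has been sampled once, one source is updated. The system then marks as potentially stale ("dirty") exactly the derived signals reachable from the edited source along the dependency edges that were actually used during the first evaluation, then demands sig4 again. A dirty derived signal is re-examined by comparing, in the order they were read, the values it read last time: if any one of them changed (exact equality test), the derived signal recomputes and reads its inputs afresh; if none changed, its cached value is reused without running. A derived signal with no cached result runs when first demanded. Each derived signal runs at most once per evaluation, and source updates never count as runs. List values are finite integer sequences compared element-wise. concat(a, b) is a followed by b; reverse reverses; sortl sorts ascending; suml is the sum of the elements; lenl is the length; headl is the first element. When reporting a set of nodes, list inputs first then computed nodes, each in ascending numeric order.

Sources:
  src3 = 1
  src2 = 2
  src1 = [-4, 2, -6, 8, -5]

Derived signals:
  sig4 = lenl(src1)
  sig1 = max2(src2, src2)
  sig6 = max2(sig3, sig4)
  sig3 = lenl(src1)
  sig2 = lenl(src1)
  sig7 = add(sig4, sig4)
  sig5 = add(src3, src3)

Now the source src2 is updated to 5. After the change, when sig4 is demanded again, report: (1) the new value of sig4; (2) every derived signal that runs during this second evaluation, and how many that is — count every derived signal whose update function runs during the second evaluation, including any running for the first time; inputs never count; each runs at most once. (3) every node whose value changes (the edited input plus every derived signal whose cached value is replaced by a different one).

New value of sig4: 5.
Derived signals that run: none — 0 in total.
Values that change: src2.
Key observation: src2 is never demanded by the output, so the edit triggers no recomputation at all.

First evaluation (everything demanded from the output):
  sig4 = lenl([-4, 2, -6, 8, -5]) = 5

Propagation after the edit:
  src2 feeds no computation that the output demands — nothing is marked dirty and nothing runs.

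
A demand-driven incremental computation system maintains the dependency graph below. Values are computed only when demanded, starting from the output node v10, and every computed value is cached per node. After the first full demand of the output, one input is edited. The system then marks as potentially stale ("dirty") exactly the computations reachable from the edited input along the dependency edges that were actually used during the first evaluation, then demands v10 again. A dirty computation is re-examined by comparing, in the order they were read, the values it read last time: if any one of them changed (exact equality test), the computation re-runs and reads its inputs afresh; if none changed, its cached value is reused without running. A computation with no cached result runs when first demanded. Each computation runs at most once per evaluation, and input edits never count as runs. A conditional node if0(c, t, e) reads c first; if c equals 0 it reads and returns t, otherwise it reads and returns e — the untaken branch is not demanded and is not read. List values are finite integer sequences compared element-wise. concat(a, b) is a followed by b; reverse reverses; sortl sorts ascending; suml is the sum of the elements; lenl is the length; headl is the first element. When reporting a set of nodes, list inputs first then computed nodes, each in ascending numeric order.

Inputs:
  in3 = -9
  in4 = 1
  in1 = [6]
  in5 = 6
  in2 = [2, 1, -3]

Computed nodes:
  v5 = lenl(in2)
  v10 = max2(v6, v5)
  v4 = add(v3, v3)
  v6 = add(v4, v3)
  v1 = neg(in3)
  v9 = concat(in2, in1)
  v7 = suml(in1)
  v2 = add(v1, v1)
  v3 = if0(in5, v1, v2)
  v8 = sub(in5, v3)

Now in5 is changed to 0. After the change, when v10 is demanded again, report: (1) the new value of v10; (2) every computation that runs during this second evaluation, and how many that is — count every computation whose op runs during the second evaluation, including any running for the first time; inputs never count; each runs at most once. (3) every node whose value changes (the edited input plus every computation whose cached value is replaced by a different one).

First evaluation (everything demanded from the output):
  v1 = neg(-9) = 9
  v2 = add(9, 9) = 18
  v3 = if0(in5=6 -> else branch v2) = 18
  v4 = add(18, 18) = 36
  v5 = lenl([2, 1, -3]) = 3
  v6 = add(36, 18) = 54
  v10 = max2(54, 3) = 54

Propagation after the edit:
  v3: runs — in5 6->0; result 9.
  v4: runs — v3 18->9; v3 18->9; result 18.
  v6: runs — v4 36->18; v3 18->9; result 27.
  v10: runs — v6 54->27; result 27.

New value of v10: 27.
Computations that run: v3, v4, v6, v10 — 4 in total.
Values that change: in5, v3, v4, v6, v10.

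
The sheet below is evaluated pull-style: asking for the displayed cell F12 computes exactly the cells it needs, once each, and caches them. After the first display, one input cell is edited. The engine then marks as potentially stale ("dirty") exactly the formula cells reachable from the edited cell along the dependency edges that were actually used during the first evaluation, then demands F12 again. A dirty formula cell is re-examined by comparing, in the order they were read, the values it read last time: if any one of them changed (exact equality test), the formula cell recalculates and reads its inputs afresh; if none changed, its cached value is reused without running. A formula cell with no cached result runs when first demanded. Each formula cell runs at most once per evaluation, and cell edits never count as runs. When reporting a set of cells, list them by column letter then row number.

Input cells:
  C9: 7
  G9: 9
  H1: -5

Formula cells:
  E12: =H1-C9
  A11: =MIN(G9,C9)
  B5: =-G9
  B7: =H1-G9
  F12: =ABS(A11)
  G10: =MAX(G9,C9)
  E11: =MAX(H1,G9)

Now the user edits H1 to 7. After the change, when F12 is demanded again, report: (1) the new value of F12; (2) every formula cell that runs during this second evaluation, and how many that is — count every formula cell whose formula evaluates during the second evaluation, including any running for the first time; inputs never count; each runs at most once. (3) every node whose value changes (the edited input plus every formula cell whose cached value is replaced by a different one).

First demand of the output computes:
  A11 = MIN(9, 7) = 7
  F12 = ABS(7) = 7

After the edit, cleaning proceeds:
  H1 only reaches undemanded nodes; the second demand re-runs nothing.

Note the shortcut — H1 feeds only undemanded nodes, so no recomputation happens.

Demanding F12 again yields 7.
0 formula cells run: none.
The nodes whose values change: H1.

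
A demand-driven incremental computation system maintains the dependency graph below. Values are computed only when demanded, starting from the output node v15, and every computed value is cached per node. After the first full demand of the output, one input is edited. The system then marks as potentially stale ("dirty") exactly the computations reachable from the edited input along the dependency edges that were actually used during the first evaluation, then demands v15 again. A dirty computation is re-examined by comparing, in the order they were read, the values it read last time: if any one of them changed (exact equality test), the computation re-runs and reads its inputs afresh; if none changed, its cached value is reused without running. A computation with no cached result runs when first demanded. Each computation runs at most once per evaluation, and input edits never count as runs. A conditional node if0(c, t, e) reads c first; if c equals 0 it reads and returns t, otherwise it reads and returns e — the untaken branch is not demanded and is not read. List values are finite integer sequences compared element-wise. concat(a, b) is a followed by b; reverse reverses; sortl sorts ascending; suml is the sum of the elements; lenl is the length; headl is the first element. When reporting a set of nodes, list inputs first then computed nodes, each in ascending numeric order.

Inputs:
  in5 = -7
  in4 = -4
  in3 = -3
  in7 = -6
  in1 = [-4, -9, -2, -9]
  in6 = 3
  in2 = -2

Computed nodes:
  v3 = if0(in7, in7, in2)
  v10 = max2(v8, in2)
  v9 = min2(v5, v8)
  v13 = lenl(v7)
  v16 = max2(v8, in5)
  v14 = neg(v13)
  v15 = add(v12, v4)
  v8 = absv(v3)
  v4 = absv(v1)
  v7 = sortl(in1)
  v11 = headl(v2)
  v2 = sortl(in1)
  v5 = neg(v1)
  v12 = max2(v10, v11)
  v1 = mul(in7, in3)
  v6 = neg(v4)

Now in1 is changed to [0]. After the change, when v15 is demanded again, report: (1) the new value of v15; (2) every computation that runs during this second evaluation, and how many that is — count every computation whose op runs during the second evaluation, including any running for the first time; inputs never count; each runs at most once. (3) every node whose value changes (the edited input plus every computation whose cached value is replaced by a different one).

First evaluation (everything demanded from the output):
  v1 = mul(-6, -3) = 18
  v2 = sortl([-4, -9, -2, -9]) = [-9, -9, -4, -2]
  v3 = if0(in7=-6 -> else branch in2) = -2
  v4 = absv(18) = 18
  v8 = absv(-2) = 2
  v10 = max2(2, -2) = 2
  v11 = headl([-9, -9, -4, -2]) = -9
  v12 = max2(2, -9) = 2
  v15 = add(2, 18) = 20

Propagation after the edit:
  v2: runs — in1 [-4, -9, -2, -9]->[0]; result [0].
  v11: runs — v2 [-9, -9, -4, -2]->[0]; result 0.
  v12: runs — v11 -9->0; result 2 (same value as before).
  v15: checked — values it read are unchanged (v12 unchanged, v4 unchanged); reused cached 20 without running.

Key observation: the change is absorbed at v12 — it re-runs but produces the same value, and the output's value is unchanged.

New value of v15: 20.
Computations that run: v2, v11, v12 — 3 in total.
Values that change: in1, v2, v11.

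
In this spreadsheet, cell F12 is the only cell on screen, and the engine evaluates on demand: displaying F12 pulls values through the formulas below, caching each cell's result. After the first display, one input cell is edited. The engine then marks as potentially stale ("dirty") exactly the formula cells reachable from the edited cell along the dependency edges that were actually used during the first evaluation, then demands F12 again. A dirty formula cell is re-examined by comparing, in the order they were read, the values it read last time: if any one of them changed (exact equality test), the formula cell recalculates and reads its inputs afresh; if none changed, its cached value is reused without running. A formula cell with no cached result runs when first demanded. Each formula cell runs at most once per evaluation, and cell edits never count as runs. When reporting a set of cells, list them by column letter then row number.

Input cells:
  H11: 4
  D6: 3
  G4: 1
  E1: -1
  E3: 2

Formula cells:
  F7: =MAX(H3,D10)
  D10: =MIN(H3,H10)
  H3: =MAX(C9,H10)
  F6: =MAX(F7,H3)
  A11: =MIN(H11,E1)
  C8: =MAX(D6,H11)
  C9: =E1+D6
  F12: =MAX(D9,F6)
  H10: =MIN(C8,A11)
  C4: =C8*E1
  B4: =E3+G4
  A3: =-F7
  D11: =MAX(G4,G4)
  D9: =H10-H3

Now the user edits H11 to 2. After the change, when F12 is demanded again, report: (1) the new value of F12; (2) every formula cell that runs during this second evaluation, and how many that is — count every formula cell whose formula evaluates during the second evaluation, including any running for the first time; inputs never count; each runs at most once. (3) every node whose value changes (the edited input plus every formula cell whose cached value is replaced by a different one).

Initial pass — values computed on the first demand:
  A11 = MIN(4, -1) = -1
  C8 = MAX(3, 4) = 4
  C9 = -1 + 3 = 2
  H10 = MIN(4, -1) = -1
  H3 = MAX(2, -1) = 2
  D9 = -1 - 2 = -3
  D10 = MIN(2, -1) = -1
  F7 = MAX(2, -1) = 2
  F6 = MAX(2, 2) = 2
  F12 = MAX(-3, 2) = 2

Second demand — change propagation:
  A11: re-runs because H11 4->2; new result -1 (unchanged).
  C8: re-runs because H11 4->2; new result 3.
  H10: re-runs because C8 4->3; new result -1 (unchanged).
  H3: re-examined; everything it read last time is the same (C9 unchanged, H10 unchanged) — cache 2 kept, no run.
  D9: re-examined; everything it read last time is the same (H10 unchanged, H3 unchanged) — cache -3 kept, no run.
  D10: re-examined; everything it read last time is the same (H3 unchanged, H10 unchanged) — cache -1 kept, no run.
  F7: re-examined; everything it read last time is the same (H3 unchanged, D10 unchanged) — cache 2 kept, no run.
  F6: re-examined; everything it read last time is the same (F7 unchanged, H3 unchanged) — cache 2 kept, no run.
  F12: re-examined; everything it read last time is the same (D9 unchanged, F6 unchanged) — cache 2 kept, no run.

The important point: at H3 every value read last time is unchanged, so the dirty flag clears without a run.

F12 now evaluates to 2.
Run set: A11, C8, H10 (3 run).
Changed values: C8, H11.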